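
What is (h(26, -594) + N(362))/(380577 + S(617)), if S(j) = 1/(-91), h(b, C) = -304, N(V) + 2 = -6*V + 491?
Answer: -180817/34632506 ≈ -0.0052210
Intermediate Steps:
N(V) = 489 - 6*V (N(V) = -2 + (-6*V + 491) = -2 + (491 - 6*V) = 489 - 6*V)
S(j) = -1/91
(h(26, -594) + N(362))/(380577 + S(617)) = (-304 + (489 - 6*362))/(380577 - 1/91) = (-304 + (489 - 2172))/(34632506/91) = (-304 - 1683)*(91/34632506) = -1987*91/34632506 = -180817/34632506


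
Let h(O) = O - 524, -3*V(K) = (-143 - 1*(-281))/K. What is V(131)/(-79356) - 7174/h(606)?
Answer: -18644572223/213110538 ≈ -87.488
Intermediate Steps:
V(K) = -46/K (V(K) = -(-143 - 1*(-281))/(3*K) = -(-143 + 281)/(3*K) = -46/K)
h(O) = -524 + O
V(131)/(-79356) - 7174/h(606) = -46/131/(-79356) - 7174/(-524 + 606) = -46*1/131*(-1/79356) - 7174/82 = -46/131*(-1/79356) - 7174*1/82 = 23/5197818 - 3587/41 = -18644572223/213110538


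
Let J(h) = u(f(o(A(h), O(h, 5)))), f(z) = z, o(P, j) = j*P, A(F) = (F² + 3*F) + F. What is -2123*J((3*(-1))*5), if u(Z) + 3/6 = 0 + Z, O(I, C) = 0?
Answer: 2123/2 ≈ 1061.5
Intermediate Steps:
A(F) = F² + 4*F
o(P, j) = P*j
u(Z) = -½ + Z (u(Z) = -½ + (0 + Z) = -½ + Z)
J(h) = -½ (J(h) = -½ + (h*(4 + h))*0 = -½ + 0 = -½)
-2123*J((3*(-1))*5) = -2123*(-½) = 2123/2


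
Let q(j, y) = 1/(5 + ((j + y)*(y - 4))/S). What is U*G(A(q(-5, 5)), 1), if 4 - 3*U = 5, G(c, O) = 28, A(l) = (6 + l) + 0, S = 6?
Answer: -28/3 ≈ -9.3333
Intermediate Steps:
q(j, y) = 1/(5 + (-4 + y)*(j + y)/6) (q(j, y) = 1/(5 + ((j + y)*(y - 4))/6) = 1/(5 + ((j + y)*(-4 + y))*(⅙)) = 1/(5 + ((-4 + y)*(j + y))*(⅙)) = 1/(5 + (-4 + y)*(j + y)/6))
A(l) = 6 + l
U = -⅓ (U = 4/3 - ⅓*5 = 4/3 - 5/3 = -⅓ ≈ -0.33333)
U*G(A(q(-5, 5)), 1) = -⅓*28 = -28/3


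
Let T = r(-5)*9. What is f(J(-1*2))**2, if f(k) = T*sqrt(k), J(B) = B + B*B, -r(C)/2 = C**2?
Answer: 405000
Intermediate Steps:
r(C) = -2*C**2
J(B) = B + B**2
T = -450 (T = -2*(-5)**2*9 = -2*25*9 = -50*9 = -450)
f(k) = -450*sqrt(k)
f(J(-1*2))**2 = (-450*sqrt(2))**2 = 405000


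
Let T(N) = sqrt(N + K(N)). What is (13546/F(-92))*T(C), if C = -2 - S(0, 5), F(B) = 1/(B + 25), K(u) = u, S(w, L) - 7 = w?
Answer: -2722746*I*sqrt(2) ≈ -3.8505e+6*I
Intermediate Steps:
S(w, L) = 7 + w
F(B) = 1/(25 + B)
C = -9 (C = -2 - (7 + 0) = -2 - 1*7 = -2 - 7 = -9)
T(N) = sqrt(2)*sqrt(N) (T(N) = sqrt(N + N) = sqrt(2*N) = sqrt(2)*sqrt(N))
(13546/F(-92))*T(C) = (13546/(1/(25 - 92)))*(sqrt(2)*sqrt(-9)) = (13546/(1/(-67)))*(sqrt(2)*(3*I)) = (13546/(-1/67))*(3*I*sqrt(2)) = (13546*(-67))*(3*I*sqrt(2)) = -2722746*I*sqrt(2)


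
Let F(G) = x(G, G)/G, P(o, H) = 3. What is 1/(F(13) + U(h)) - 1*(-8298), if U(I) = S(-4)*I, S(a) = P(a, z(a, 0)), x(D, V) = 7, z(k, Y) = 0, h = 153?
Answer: 49572265/5974 ≈ 8298.0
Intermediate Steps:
F(G) = 7/G
S(a) = 3
U(I) = 3*I
1/(F(13) + U(h)) - 1*(-8298) = 1/(7/13 + 3*153) - 1*(-8298) = 1/(7*(1/13) + 459) + 8298 = 1/(7/13 + 459) + 8298 = 1/(5974/13) + 8298 = 13/5974 + 8298 = 49572265/5974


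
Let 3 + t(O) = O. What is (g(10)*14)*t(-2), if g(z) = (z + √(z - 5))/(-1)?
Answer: 700 + 70*√5 ≈ 856.52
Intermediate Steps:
t(O) = -3 + O
g(z) = -z - √(-5 + z) (g(z) = -(z + √(-5 + z)) = -z - √(-5 + z))
(g(10)*14)*t(-2) = ((-1*10 - √(-5 + 10))*14)*(-3 - 2) = ((-10 - √5)*14)*(-5) = (-140 - 14*√5)*(-5) = 700 + 70*√5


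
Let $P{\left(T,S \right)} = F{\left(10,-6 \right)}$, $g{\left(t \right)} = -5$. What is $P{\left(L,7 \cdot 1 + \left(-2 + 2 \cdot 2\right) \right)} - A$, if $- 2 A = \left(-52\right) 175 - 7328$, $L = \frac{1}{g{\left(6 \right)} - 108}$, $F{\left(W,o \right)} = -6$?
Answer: $-8220$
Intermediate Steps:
$L = - \frac{1}{113}$ ($L = \frac{1}{-5 - 108} = \frac{1}{-113} = - \frac{1}{113} \approx -0.0088496$)
$P{\left(T,S \right)} = -6$
$A = 8214$ ($A = - \frac{\left(-52\right) 175 - 7328}{2} = - \frac{-9100 - 7328}{2} = \left(- \frac{1}{2}\right) \left(-16428\right) = 8214$)
$P{\left(L,7 \cdot 1 + \left(-2 + 2 \cdot 2\right) \right)} - A = -6 - 8214 = -8220$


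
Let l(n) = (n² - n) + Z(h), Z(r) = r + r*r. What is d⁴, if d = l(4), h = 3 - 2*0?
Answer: 331776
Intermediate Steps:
h = 3 (h = 3 + 0 = 3)
Z(r) = r + r²
l(n) = 12 + n² - n (l(n) = (n² - n) + 3*(1 + 3) = (n² - n) + 3*4 = (n² - n) + 12 = 12 + n² - n)
d = 24 (d = 12 + 4² - 1*4 = 12 + 16 - 4 = 24)
d⁴ = 24⁴ = 331776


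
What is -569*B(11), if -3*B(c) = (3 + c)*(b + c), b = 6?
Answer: 135422/3 ≈ 45141.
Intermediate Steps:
B(c) = -(3 + c)*(6 + c)/3
-569*B(11) = -569*(-6 - 3*11 - 1/3*11**2) = -569*(-6 - 33 - 1/3*121) = -569*(-6 - 33 - 121/3) = -569*(-238/3) = 135422/3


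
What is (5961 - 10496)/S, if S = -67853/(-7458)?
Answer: -33822030/67853 ≈ -498.46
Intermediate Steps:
S = 67853/7458 (S = -67853*(-1/7458) = 67853/7458 ≈ 9.0980)
(5961 - 10496)/S = (5961 - 10496)/(67853/7458) = -4535*7458/67853 = -33822030/67853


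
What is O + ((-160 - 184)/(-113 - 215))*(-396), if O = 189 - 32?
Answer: -10591/41 ≈ -258.32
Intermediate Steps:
O = 157
O + ((-160 - 184)/(-113 - 215))*(-396) = 157 + ((-160 - 184)/(-113 - 215))*(-396) = 157 - 344/(-328)*(-396) = 157 - 344*(-1/328)*(-396) = 157 + (43/41)*(-396) = 157 - 17028/41 = -10591/41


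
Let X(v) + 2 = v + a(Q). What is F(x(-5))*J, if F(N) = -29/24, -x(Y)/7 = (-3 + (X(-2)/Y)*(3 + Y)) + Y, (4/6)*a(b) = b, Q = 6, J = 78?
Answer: -377/4 ≈ -94.250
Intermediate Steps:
a(b) = 3*b/2
X(v) = 7 + v (X(v) = -2 + (v + (3/2)*6) = -2 + (v + 9) = -2 + (9 + v) = 7 + v)
x(Y) = 21 - 7*Y - 35*(3 + Y)/Y (x(Y) = -7*((-3 + ((7 - 2)/Y)*(3 + Y)) + Y) = -7*((-3 + (5/Y)*(3 + Y)) + Y) = -7*((-3 + 5*(3 + Y)/Y) + Y) = -7*(-3 + Y + 5*(3 + Y)/Y) = 21 - 7*Y - 35*(3 + Y)/Y)
F(N) = -29/24 (F(N) = -29*1/24 = -29/24)
F(x(-5))*J = -29/24*78 = -377/4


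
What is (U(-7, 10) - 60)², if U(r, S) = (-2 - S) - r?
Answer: 4225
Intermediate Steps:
U(r, S) = -2 - S - r
(U(-7, 10) - 60)² = ((-2 - 1*10 - 1*(-7)) - 60)² = ((-2 - 10 + 7) - 60)² = (-5 - 60)² = (-65)² = 4225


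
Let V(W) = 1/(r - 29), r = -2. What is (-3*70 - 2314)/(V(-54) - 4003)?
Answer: 39122/62047 ≈ 0.63052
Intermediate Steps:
V(W) = -1/31 (V(W) = 1/(-2 - 29) = 1/(-31) = -1/31)
(-3*70 - 2314)/(V(-54) - 4003) = (-3*70 - 2314)/(-1/31 - 4003) = (-210 - 2314)/(-124094/31) = -2524*(-31/124094) = 39122/62047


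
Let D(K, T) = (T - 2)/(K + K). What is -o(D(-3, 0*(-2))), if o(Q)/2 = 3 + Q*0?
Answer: -6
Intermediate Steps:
D(K, T) = (-2 + T)/(2*K) (D(K, T) = (-2 + T)/((2*K)) = (-2 + T)*(1/(2*K)) = (-2 + T)/(2*K))
o(Q) = 6 (o(Q) = 2*(3 + Q*0) = 2*(3 + 0) = 2*3 = 6)
-o(D(-3, 0*(-2))) = -1*6 = -6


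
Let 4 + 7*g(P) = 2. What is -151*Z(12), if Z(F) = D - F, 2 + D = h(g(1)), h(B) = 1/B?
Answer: 5285/2 ≈ 2642.5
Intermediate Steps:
g(P) = -2/7 (g(P) = -4/7 + (⅐)*2 = -4/7 + 2/7 = -2/7)
D = -11/2 (D = -2 + 1/(-2/7) = -2 - 7/2 = -11/2 ≈ -5.5000)
Z(F) = -11/2 - F
-151*Z(12) = -151*(-11/2 - 1*12) = -151*(-11/2 - 12) = -151*(-35/2) = 5285/2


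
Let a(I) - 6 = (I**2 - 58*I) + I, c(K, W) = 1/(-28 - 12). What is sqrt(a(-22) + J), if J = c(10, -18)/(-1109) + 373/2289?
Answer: sqrt(4495745644905448290)/50770020 ≈ 41.763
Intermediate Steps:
c(K, W) = -1/40 (c(K, W) = 1/(-40) = -1/40)
a(I) = 6 + I**2 - 57*I (a(I) = 6 + ((I**2 - 58*I) + I) = 6 + (I**2 - 57*I) = 6 + I**2 - 57*I)
J = 16548569/101540040 (J = -1/40/(-1109) + 373/2289 = -1/40*(-1/1109) + 373*(1/2289) = 1/44360 + 373/2289 = 16548569/101540040 ≈ 0.16298)
sqrt(a(-22) + J) = sqrt((6 + (-22)**2 - 57*(-22)) + 16548569/101540040) = sqrt((6 + 484 + 1254) + 16548569/101540040) = sqrt(1744 + 16548569/101540040) = sqrt(177102378329/101540040) = sqrt(4495745644905448290)/50770020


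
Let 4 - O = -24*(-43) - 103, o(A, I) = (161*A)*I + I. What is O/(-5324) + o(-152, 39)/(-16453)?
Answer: 5096279581/87595772 ≈ 58.180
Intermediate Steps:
o(A, I) = I + 161*A*I (o(A, I) = 161*A*I + I = I + 161*A*I)
O = -925 (O = 4 - (-24*(-43) - 103) = 4 - (1032 - 103) = 4 - 1*929 = 4 - 929 = -925)
O/(-5324) + o(-152, 39)/(-16453) = -925/(-5324) + (39*(1 + 161*(-152)))/(-16453) = -925*(-1/5324) + (39*(1 - 24472))*(-1/16453) = 925/5324 + (39*(-24471))*(-1/16453) = 925/5324 - 954369*(-1/16453) = 925/5324 + 954369/16453 = 5096279581/87595772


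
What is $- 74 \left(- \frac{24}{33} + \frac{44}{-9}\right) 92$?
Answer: $\frac{3785248}{99} \approx 38235.0$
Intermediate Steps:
$- 74 \left(- \frac{24}{33} + \frac{44}{-9}\right) 92 = - 74 \left(\left(-24\right) \frac{1}{33} + 44 \left(- \frac{1}{9}\right)\right) 92 = - 74 \left(- \frac{8}{11} - \frac{44}{9}\right) 92 = \left(-74\right) \left(- \frac{556}{99}\right) 92 = \frac{41144}{99} \cdot 92 = \frac{3785248}{99}$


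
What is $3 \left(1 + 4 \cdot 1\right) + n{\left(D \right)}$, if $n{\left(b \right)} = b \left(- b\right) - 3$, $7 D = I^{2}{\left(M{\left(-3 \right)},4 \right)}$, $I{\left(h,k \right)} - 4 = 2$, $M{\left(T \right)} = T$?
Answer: $- \frac{708}{49} \approx -14.449$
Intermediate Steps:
$I{\left(h,k \right)} = 6$ ($I{\left(h,k \right)} = 4 + 2 = 6$)
$D = \frac{36}{7}$ ($D = \frac{6^{2}}{7} = \frac{1}{7} \cdot 36 = \frac{36}{7} \approx 5.1429$)
$n{\left(b \right)} = -3 - b^{2}$ ($n{\left(b \right)} = - b^{2} - 3 = -3 - b^{2}$)
$3 \left(1 + 4 \cdot 1\right) + n{\left(D \right)} = 3 \left(1 + 4 \cdot 1\right) - \frac{1443}{49} = 3 \left(1 + 4\right) - \frac{1443}{49} = 3 \cdot 5 - \frac{1443}{49} = 15 - \frac{1443}{49} = - \frac{708}{49}$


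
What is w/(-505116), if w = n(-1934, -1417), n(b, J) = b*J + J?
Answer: -2739061/505116 ≈ -5.4226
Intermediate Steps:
n(b, J) = J + J*b (n(b, J) = J*b + J = J + J*b)
w = 2739061 (w = -1417*(1 - 1934) = -1417*(-1933) = 2739061)
w/(-505116) = 2739061/(-505116) = 2739061*(-1/505116) = -2739061/505116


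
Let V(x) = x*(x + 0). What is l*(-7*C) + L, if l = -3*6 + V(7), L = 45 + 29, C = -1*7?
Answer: 1593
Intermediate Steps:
C = -7
V(x) = x² (V(x) = x*x = x²)
L = 74
l = 31 (l = -3*6 + 7² = -18 + 49 = 31)
l*(-7*C) + L = 31*(-7*(-7)) + 74 = 31*49 + 74 = 1519 + 74 = 1593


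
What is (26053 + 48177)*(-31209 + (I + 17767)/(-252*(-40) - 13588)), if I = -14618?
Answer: -4063510573915/1754 ≈ -2.3167e+9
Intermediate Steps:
(26053 + 48177)*(-31209 + (I + 17767)/(-252*(-40) - 13588)) = (26053 + 48177)*(-31209 + (-14618 + 17767)/(-252*(-40) - 13588)) = 74230*(-31209 + 3149/(10080 - 13588)) = 74230*(-31209 + 3149/(-3508)) = 74230*(-31209 + 3149*(-1/3508)) = 74230*(-31209 - 3149/3508) = 74230*(-109484321/3508) = -4063510573915/1754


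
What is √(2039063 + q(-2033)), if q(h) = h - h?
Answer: √2039063 ≈ 1428.0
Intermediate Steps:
q(h) = 0
√(2039063 + q(-2033)) = √(2039063 + 0) = √2039063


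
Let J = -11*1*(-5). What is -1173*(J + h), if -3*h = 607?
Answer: 172822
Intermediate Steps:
h = -607/3 (h = -⅓*607 = -607/3 ≈ -202.33)
J = 55 (J = -11*(-5) = 55)
-1173*(J + h) = -1173*(55 - 607/3) = -1173*(-442/3) = 172822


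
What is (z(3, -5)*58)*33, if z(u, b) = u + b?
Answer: -3828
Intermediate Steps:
z(u, b) = b + u
(z(3, -5)*58)*33 = ((-5 + 3)*58)*33 = -2*58*33 = -116*33 = -3828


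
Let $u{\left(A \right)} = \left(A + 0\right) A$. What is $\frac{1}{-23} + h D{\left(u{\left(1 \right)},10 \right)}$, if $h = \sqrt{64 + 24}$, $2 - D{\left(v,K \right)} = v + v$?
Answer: $- \frac{1}{23} \approx -0.043478$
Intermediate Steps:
$u{\left(A \right)} = A^{2}$ ($u{\left(A \right)} = A A = A^{2}$)
$D{\left(v,K \right)} = 2 - 2 v$ ($D{\left(v,K \right)} = 2 - \left(v + v\right) = 2 - 2 v$)
$h = 2 \sqrt{22}$ ($h = \sqrt{88} = 2 \sqrt{22} \approx 9.3808$)
$\frac{1}{-23} + h D{\left(u{\left(1 \right)},10 \right)} = \frac{1}{-23} + 2 \sqrt{22} \left(2 - 2 \cdot 1^{2}\right) = - \frac{1}{23} + 2 \sqrt{22} \left(2 - 2\right) = - \frac{1}{23} + 2 \sqrt{22} \cdot 0 = - \frac{1}{23} + 0 = - \frac{1}{23}$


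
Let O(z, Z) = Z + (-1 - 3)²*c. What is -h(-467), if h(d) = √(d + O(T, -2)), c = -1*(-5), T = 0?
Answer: -I*√389 ≈ -19.723*I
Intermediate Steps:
c = 5
O(z, Z) = 80 + Z (O(z, Z) = Z + (-1 - 3)²*5 = Z + (-4)²*5 = Z + 16*5 = Z + 80 = 80 + Z)
h(d) = √(78 + d) (h(d) = √(d + (80 - 2)) = √(d + 78) = √(78 + d))
-h(-467) = -√(78 - 467) = -√(-389) = -I*√389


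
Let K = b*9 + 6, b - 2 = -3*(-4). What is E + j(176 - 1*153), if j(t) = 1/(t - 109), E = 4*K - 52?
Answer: 40935/86 ≈ 475.99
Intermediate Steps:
b = 14 (b = 2 - 3*(-4) = 2 + 12 = 14)
K = 132 (K = 14*9 + 6 = 126 + 6 = 132)
E = 476 (E = 4*132 - 52 = 528 - 52 = 476)
j(t) = 1/(-109 + t)
E + j(176 - 1*153) = 476 + 1/(-109 + (176 - 1*153)) = 476 + 1/(-109 + (176 - 153)) = 476 + 1/(-109 + 23) = 476 + 1/(-86) = 476 - 1/86 = 40935/86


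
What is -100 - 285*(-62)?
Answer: 17570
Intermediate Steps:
-100 - 285*(-62) = -100 + 17670 = 17570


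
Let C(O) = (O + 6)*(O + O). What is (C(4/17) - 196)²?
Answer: 3113193616/83521 ≈ 37274.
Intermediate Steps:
C(O) = 2*O*(6 + O) (C(O) = (6 + O)*(2*O) = 2*O*(6 + O))
(C(4/17) - 196)² = (2*(4/17)*(6 + 4/17) - 196)² = (2*(4/17)*(106/17) - 196)² = (848/289 - 196)² = (-55796/289)² = 3113193616/83521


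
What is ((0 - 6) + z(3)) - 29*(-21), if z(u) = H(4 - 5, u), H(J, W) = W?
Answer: 606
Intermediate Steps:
z(u) = u
((0 - 6) + z(3)) - 29*(-21) = ((0 - 6) + 3) - 29*(-21) = (-6 + 3) + 609 = -3 + 609 = 606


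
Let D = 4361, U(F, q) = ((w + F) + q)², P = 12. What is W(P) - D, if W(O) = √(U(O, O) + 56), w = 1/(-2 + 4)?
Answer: -4361 + 5*√105/2 ≈ -4335.4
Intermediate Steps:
w = ½ (w = 1/2 = ½ ≈ 0.50000)
U(F, q) = (½ + F + q)² (U(F, q) = ((½ + F) + q)² = (½ + F + q)²)
W(O) = √(56 + (1 + 4*O)²/4) (W(O) = √((1 + 2*O + 2*O)²/4 + 56) = √((1 + 4*O)²/4 + 56) = √(56 + (1 + 4*O)²/4))
W(P) - D = √(224 + (1 + 4*12)²)/2 - 1*4361 = √(224 + (1 + 48)²)/2 - 4361 = √(224 + 49²)/2 - 4361 = √(224 + 2401)/2 - 4361 = √2625/2 - 4361 = (5*√105)/2 - 4361 = 5*√105/2 - 4361 = -4361 + 5*√105/2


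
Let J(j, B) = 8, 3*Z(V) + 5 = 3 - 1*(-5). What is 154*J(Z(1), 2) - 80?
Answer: 1152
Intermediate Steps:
Z(V) = 1 (Z(V) = -5/3 + (3 - 1*(-5))/3 = -5/3 + (3 + 5)/3 = -5/3 + (1/3)*8 = -5/3 + 8/3 = 1)
154*J(Z(1), 2) - 80 = 154*8 - 80 = 1232 - 80 = 1152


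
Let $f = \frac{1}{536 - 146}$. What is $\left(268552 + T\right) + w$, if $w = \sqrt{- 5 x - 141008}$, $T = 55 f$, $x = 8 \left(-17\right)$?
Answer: $\frac{20947067}{78} + 6 i \sqrt{3898} \approx 2.6855 \cdot 10^{5} + 374.6 i$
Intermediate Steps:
$f = \frac{1}{390} \approx 0.0025641$
$x = -136$
$T = \frac{11}{78}$ ($T = 55 \cdot \frac{1}{390} = \frac{11}{78} \approx 0.14103$)
$w = 6 i \sqrt{3898}$ ($w = \sqrt{\left(-5\right) \left(-136\right) - 141008} = \sqrt{680 - 141008} = \sqrt{-140328} = 6 i \sqrt{3898} \approx 374.6 i$)
$\left(268552 + T\right) + w = \left(268552 + \frac{11}{78}\right) + 6 i \sqrt{3898} = \frac{20947067}{78} + 6 i \sqrt{3898}$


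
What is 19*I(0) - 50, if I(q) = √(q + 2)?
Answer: -50 + 19*√2 ≈ -23.130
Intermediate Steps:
I(q) = √(2 + q)
19*I(0) - 50 = 19*√(2 + 0) - 50 = 19*√2 - 50 = -50 + 19*√2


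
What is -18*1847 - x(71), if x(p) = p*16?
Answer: -34382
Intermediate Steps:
x(p) = 16*p
-18*1847 - x(71) = -18*1847 - 16*71 = -33246 - 1*1136 = -33246 - 1136 = -34382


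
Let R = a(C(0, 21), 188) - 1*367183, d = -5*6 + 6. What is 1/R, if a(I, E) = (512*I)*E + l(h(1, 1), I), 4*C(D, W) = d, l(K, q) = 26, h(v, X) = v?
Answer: -1/944693 ≈ -1.0585e-6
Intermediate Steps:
d = -24 (d = -30 + 6 = -24)
C(D, W) = -6 (C(D, W) = (1/4)*(-24) = -6)
a(I, E) = 26 + 512*E*I (a(I, E) = (512*I)*E + 26 = 512*E*I + 26 = 26 + 512*E*I)
R = -944693 (R = (26 + 512*188*(-6)) - 1*367183 = (26 - 577536) - 367183 = -577510 - 367183 = -944693)
1/R = 1/(-944693) = -1/944693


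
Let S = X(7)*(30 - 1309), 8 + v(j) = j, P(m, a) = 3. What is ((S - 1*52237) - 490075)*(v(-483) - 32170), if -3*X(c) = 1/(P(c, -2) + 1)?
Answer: 70835884455/4 ≈ 1.7709e+10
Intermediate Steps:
X(c) = -1/12 (X(c) = -1/(3*(3 + 1)) = -⅓/4 = -⅓*¼ = -1/12)
v(j) = -8 + j
S = 1279/12 (S = -(30 - 1309)/12 = -1/12*(-1279) = 1279/12 ≈ 106.58)
((S - 1*52237) - 490075)*(v(-483) - 32170) = ((1279/12 - 1*52237) - 490075)*((-8 - 483) - 32170) = ((1279/12 - 52237) - 490075)*(-491 - 32170) = (-625565/12 - 490075)*(-32661) = -6506465/12*(-32661) = 70835884455/4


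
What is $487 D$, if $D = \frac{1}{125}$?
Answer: $\frac{487}{125} \approx 3.896$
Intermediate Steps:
$D = \frac{1}{125} \approx 0.008$
$487 D = 487 \cdot \frac{1}{125} = \frac{487}{125}$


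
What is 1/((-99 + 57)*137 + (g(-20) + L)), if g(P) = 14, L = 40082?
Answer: 1/34342 ≈ 2.9119e-5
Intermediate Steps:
1/((-99 + 57)*137 + (g(-20) + L)) = 1/((-99 + 57)*137 + (14 + 40082)) = 1/(-42*137 + 40096) = 1/(-5754 + 40096) = 1/34342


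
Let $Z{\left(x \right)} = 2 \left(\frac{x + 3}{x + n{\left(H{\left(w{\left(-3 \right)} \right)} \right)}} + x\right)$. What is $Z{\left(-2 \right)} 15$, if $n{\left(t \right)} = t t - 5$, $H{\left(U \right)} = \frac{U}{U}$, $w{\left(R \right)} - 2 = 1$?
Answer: $-65$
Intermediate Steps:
$w{\left(R \right)} = 3$ ($w{\left(R \right)} = 2 + 1 = 3$)
$H{\left(U \right)} = 1$
$n{\left(t \right)} = -5 + t^{2}$ ($n{\left(t \right)} = t^{2} - 5 = -5 + t^{2}$)
$Z{\left(x \right)} = 2 x + \frac{2 \left(3 + x\right)}{-4 + x}$ ($Z{\left(x \right)} = 2 \left(\frac{x + 3}{x - \left(5 - 1^{2}\right)} + x\right) = 2 \left(\frac{3 + x}{x + \left(-5 + 1\right)} + x\right) = 2 \left(\frac{3 + x}{x - 4} + x\right) = 2 \left(\frac{3 + x}{-4 + x} + x\right) = 2 \left(x + \frac{3 + x}{-4 + x}\right) = 2 x + \frac{2 \left(3 + x\right)}{-4 + x}$)
$Z{\left(-2 \right)} 15 = \frac{2 \left(3 + \left(-2\right)^{2} - -6\right)}{-4 - 2} \cdot 15 = \frac{2 \left(3 + 4 + 6\right)}{-6} \cdot 15 = 2 \left(- \frac{1}{6}\right) 13 \cdot 15 = \left(- \frac{13}{3}\right) 15 = -65$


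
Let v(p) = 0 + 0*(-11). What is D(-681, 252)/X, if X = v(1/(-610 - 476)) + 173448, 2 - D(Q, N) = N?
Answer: -125/86724 ≈ -0.0014414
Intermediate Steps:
D(Q, N) = 2 - N
v(p) = 0 (v(p) = 0 + 0 = 0)
X = 173448 (X = 0 + 173448 = 173448)
D(-681, 252)/X = (2 - 1*252)/173448 = (2 - 252)*(1/173448) = -250*1/173448 = -125/86724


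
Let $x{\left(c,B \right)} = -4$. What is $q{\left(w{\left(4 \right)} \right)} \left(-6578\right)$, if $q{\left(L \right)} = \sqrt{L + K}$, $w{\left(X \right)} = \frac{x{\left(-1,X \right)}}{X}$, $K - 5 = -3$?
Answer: $-6578$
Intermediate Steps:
$K = 2$ ($K = 5 - 3 = 2$)
$w{\left(X \right)} = - \frac{4}{X}$
$q{\left(L \right)} = \sqrt{2 + L}$ ($q{\left(L \right)} = \sqrt{L + 2} = \sqrt{2 + L}$)
$q{\left(w{\left(4 \right)} \right)} \left(-6578\right) = \sqrt{2 - \frac{4}{4}} \left(-6578\right) = \sqrt{2 - 1} \left(-6578\right) = \sqrt{1} \left(-6578\right) = 1 \left(-6578\right) = -6578$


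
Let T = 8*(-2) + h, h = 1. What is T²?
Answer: 225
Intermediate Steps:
T = -15 (T = 8*(-2) + 1 = -16 + 1 = -15)
T² = (-15)² = 225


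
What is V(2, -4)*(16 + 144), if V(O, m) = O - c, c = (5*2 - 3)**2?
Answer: -7520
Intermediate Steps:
c = 49 (c = (10 - 3)**2 = 7**2 = 49)
V(O, m) = -49 + O (V(O, m) = O - 1*49 = O - 49 = -49 + O)
V(2, -4)*(16 + 144) = (-49 + 2)*(16 + 144) = -47*160 = -7520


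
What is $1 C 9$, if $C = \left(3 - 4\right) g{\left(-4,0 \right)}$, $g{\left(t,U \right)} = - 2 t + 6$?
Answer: $-126$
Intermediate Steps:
$g{\left(t,U \right)} = 6 - 2 t$
$C = -14$ ($C = \left(3 - 4\right) \left(6 - -8\right) = - (6 + 8) = \left(-1\right) 14 = -14$)
$1 C 9 = 1 \left(-14\right) 9 = \left(-14\right) 9 = -126$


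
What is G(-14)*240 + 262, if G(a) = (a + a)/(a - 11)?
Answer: 2654/5 ≈ 530.80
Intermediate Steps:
G(a) = 2*a/(-11 + a) (G(a) = (2*a)/(-11 + a) = 2*a/(-11 + a))
G(-14)*240 + 262 = (2*(-14)/(-11 - 14))*240 + 262 = (2*(-14)/(-25))*240 + 262 = (2*(-14)*(-1/25))*240 + 262 = (28/25)*240 + 262 = 1344/5 + 262 = 2654/5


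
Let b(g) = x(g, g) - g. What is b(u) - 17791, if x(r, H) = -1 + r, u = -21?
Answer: -17792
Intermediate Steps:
b(g) = -1 (b(g) = (-1 + g) - g = -1)
b(u) - 17791 = -1 - 17791 = -17792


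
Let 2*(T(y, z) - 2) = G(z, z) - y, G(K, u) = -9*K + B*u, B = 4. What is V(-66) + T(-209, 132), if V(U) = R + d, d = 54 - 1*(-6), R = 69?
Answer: -189/2 ≈ -94.500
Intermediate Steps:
G(K, u) = -9*K + 4*u
d = 60 (d = 54 + 6 = 60)
V(U) = 129 (V(U) = 69 + 60 = 129)
T(y, z) = 2 - 5*z/2 - y/2 (T(y, z) = 2 + ((-9*z + 4*z) - y)/2 = 2 + (-5*z - y)/2 = 2 + (-y - 5*z)/2 = 2 + (-5*z/2 - y/2) = 2 - 5*z/2 - y/2)
V(-66) + T(-209, 132) = 129 + (2 - 5/2*132 - 1/2*(-209)) = 129 + (2 - 330 + 209/2) = 129 - 447/2 = -189/2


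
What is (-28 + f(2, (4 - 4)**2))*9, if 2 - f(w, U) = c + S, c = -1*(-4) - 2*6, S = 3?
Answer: -189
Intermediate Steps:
c = -8 (c = 4 - 12 = -8)
f(w, U) = 7 (f(w, U) = 2 - (-8 + 3) = 2 - 1*(-5) = 2 + 5 = 7)
(-28 + f(2, (4 - 4)**2))*9 = (-28 + 7)*9 = -21*9 = -189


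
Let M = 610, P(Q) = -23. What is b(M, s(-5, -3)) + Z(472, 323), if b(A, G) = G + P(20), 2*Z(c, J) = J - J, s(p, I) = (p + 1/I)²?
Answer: 49/9 ≈ 5.4444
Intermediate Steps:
s(p, I) = (p + 1/I)²
Z(c, J) = 0 (Z(c, J) = (J - J)/2 = (½)*0 = 0)
b(A, G) = -23 + G (b(A, G) = G - 23 = -23 + G)
b(M, s(-5, -3)) + Z(472, 323) = (-23 + (1 - 3*(-5))²/(-3)²) + 0 = (-23 + (1 + 15)²/9) + 0 = (-23 + (⅑)*16²) + 0 = (-23 + (⅑)*256) + 0 = (-23 + 256/9) + 0 = 49/9 + 0 = 49/9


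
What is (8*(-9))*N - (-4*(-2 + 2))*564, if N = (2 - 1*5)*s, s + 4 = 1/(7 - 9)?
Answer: -972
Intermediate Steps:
s = -9/2 (s = -4 + 1/(7 - 9) = -4 + 1/(-2) = -4 - ½ = -9/2 ≈ -4.5000)
N = 27/2 (N = (2 - 1*5)*(-9/2) = (2 - 5)*(-9/2) = -3*(-9/2) = 27/2 ≈ 13.500)
(8*(-9))*N - (-4*(-2 + 2))*564 = (8*(-9))*(27/2) - (-4*(-2 + 2))*564 = -72*27/2 - (-4*0)*564 = -972 - 0*564 = -972 - 1*0 = -972 + 0 = -972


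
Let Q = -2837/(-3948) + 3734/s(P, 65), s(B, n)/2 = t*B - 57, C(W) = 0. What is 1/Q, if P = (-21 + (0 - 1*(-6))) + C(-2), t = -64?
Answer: 169764/472987 ≈ 0.35892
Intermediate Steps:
P = -15 (P = (-21 + (0 - 1*(-6))) + 0 = (-21 + (0 + 6)) + 0 = (-21 + 6) + 0 = -15 + 0 = -15)
s(B, n) = -114 - 128*B (s(B, n) = 2*(-64*B - 57) = 2*(-57 - 64*B) = -114 - 128*B)
Q = 472987/169764 (Q = -2837/(-3948) + 3734/(-114 - 128*(-15)) = -2837*(-1/3948) + 3734/(-114 + 1920) = 2837/3948 + 3734/1806 = 2837/3948 + 3734*(1/1806) = 2837/3948 + 1867/903 = 472987/169764 ≈ 2.7861)
1/Q = 1/(472987/169764) = 169764/472987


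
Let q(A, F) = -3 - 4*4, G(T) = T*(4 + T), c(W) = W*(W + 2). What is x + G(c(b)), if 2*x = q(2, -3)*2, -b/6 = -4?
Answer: 391853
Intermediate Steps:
b = 24 (b = -6*(-4) = 24)
c(W) = W*(2 + W)
q(A, F) = -19 (q(A, F) = -3 - 16 = -19)
x = -19 (x = (-19*2)/2 = (½)*(-38) = -19)
x + G(c(b)) = -19 + (24*(2 + 24))*(4 + 24*(2 + 24)) = -19 + (24*26)*(4 + 24*26) = -19 + 624*(4 + 624) = -19 + 624*628 = -19 + 391872 = 391853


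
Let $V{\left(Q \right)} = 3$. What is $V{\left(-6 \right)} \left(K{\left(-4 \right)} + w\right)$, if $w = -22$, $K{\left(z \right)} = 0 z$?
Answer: $-66$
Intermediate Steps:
$K{\left(z \right)} = 0$
$V{\left(-6 \right)} \left(K{\left(-4 \right)} + w\right) = 3 \left(0 - 22\right) = 3 \left(-22\right) = -66$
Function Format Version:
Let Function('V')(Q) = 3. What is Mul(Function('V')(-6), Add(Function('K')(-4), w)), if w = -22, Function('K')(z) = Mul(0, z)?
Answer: -66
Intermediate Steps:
Function('K')(z) = 0
Mul(Function('V')(-6), Add(Function('K')(-4), w)) = Mul(3, Add(0, -22)) = Mul(3, -22) = -66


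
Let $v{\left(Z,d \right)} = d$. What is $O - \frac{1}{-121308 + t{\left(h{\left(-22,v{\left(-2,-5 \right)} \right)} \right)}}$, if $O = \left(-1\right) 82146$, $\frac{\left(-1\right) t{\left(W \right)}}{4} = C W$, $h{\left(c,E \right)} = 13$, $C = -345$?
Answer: $- \frac{8491267727}{103368} \approx -82146.0$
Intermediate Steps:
$t{\left(W \right)} = 1380 W$ ($t{\left(W \right)} = - 4 \left(- 345 W\right) = 1380 W$)
$O = -82146$
$O - \frac{1}{-121308 + t{\left(h{\left(-22,v{\left(-2,-5 \right)} \right)} \right)}} = -82146 - \frac{1}{-121308 + 1380 \cdot 13} = -82146 - \frac{1}{-121308 + 17940} = -82146 - \frac{1}{-103368} = -82146 - - \frac{1}{103368} = -82146 + \frac{1}{103368} = - \frac{8491267727}{103368}$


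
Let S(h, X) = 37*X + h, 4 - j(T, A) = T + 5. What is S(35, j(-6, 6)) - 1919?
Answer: -1699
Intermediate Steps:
j(T, A) = -1 - T (j(T, A) = 4 - (T + 5) = 4 - (5 + T) = 4 + (-5 - T) = -1 - T)
S(h, X) = h + 37*X
S(35, j(-6, 6)) - 1919 = (35 + 37*(-1 - 1*(-6))) - 1919 = (35 + 37*(-1 + 6)) - 1919 = (35 + 37*5) - 1919 = (35 + 185) - 1919 = 220 - 1919 = -1699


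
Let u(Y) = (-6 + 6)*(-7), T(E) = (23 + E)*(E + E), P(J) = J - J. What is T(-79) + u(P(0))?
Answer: 8848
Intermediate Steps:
P(J) = 0
T(E) = 2*E*(23 + E) (T(E) = (23 + E)*(2*E) = 2*E*(23 + E))
u(Y) = 0 (u(Y) = 0*(-7) = 0)
T(-79) + u(P(0)) = 2*(-79)*(23 - 79) + 0 = 2*(-79)*(-56) + 0 = 8848 + 0 = 8848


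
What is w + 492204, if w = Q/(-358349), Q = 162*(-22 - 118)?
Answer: 176380833876/358349 ≈ 4.9220e+5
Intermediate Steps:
Q = -22680 (Q = 162*(-140) = -22680)
w = 22680/358349 (w = -22680/(-358349) = -22680*(-1/358349) = 22680/358349 ≈ 0.063290)
w + 492204 = 22680/358349 + 492204 = 176380833876/358349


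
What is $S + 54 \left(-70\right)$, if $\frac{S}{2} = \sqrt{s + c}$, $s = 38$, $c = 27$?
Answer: $-3780 + 2 \sqrt{65} \approx -3763.9$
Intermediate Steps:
$S = 2 \sqrt{65}$ ($S = 2 \sqrt{38 + 27} = 2 \sqrt{65} \approx 16.125$)
$S + 54 \left(-70\right) = 2 \sqrt{65} + 54 \left(-70\right) = 2 \sqrt{65} - 3780 = -3780 + 2 \sqrt{65}$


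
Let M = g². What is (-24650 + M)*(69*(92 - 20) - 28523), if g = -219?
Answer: -549090605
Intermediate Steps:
M = 47961 (M = (-219)² = 47961)
(-24650 + M)*(69*(92 - 20) - 28523) = (-24650 + 47961)*(69*(92 - 20) - 28523) = 23311*(69*72 - 28523) = 23311*(4968 - 28523) = 23311*(-23555) = -549090605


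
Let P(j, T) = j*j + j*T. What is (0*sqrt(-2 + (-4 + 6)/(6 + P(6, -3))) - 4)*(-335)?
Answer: 1340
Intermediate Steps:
P(j, T) = j**2 + T*j
(0*sqrt(-2 + (-4 + 6)/(6 + P(6, -3))) - 4)*(-335) = (0*sqrt(-2 + (-4 + 6)/(6 + 6*(-3 + 6))) - 4)*(-335) = (0*sqrt(-2 + 2/(6 + 6*3)) - 4)*(-335) = (0*sqrt(-2 + 2/(6 + 18)) - 4)*(-335) = (0*sqrt(-2 + 2/24) - 4)*(-335) = (0*sqrt(-2 + 2*(1/24)) - 4)*(-335) = (0*sqrt(-2 + 1/12) - 4)*(-335) = (0*sqrt(-23/12) - 4)*(-335) = (0*(I*sqrt(69)/6) - 4)*(-335) = (0 - 4)*(-335) = -4*(-335) = 1340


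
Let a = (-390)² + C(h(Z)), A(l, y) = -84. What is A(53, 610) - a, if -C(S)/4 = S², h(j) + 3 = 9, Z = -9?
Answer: -152040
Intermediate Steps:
h(j) = 6 (h(j) = -3 + 9 = 6)
C(S) = -4*S²
a = 151956 (a = (-390)² - 4*6² = 152100 - 4*36 = 152100 - 144 = 151956)
A(53, 610) - a = -84 - 1*151956 = -84 - 151956 = -152040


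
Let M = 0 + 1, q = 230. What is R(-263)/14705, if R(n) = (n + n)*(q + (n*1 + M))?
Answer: 16832/14705 ≈ 1.1446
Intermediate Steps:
M = 1
R(n) = 2*n*(231 + n) (R(n) = (n + n)*(230 + (n*1 + 1)) = (2*n)*(230 + (n + 1)) = (2*n)*(230 + (1 + n)) = (2*n)*(231 + n) = 2*n*(231 + n))
R(-263)/14705 = (2*(-263)*(231 - 263))/14705 = (2*(-263)*(-32))*(1/14705) = 16832*(1/14705) = 16832/14705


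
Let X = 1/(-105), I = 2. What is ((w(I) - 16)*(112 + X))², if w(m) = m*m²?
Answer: 8849541184/11025 ≈ 8.0268e+5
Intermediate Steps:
w(m) = m³
X = -1/105 ≈ -0.0095238
((w(I) - 16)*(112 + X))² = ((2³ - 16)*(112 - 1/105))² = ((8 - 16)*(11759/105))² = (-8*11759/105)² = (-94072/105)² = 8849541184/11025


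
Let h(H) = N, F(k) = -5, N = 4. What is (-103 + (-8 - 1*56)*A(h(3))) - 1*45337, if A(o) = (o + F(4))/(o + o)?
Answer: -45432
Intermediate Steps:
h(H) = 4
A(o) = (-5 + o)/(2*o) (A(o) = (o - 5)/(o + o) = (-5 + o)/((2*o)) = (-5 + o)*(1/(2*o)) = (-5 + o)/(2*o))
(-103 + (-8 - 1*56)*A(h(3))) - 1*45337 = (-103 + (-8 - 1*56)*((½)*(-5 + 4)/4)) - 1*45337 = (-103 + (-8 - 56)*((½)*(¼)*(-1))) - 45337 = (-103 - 64*(-⅛)) - 45337 = (-103 + 8) - 45337 = -95 - 45337 = -45432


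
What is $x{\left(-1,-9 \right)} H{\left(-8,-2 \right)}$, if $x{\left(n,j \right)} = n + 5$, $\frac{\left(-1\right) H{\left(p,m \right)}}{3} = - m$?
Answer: $-24$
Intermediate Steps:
$H{\left(p,m \right)} = 3 m$ ($H{\left(p,m \right)} = - 3 \left(- m\right) = 3 m$)
$x{\left(n,j \right)} = 5 + n$
$x{\left(-1,-9 \right)} H{\left(-8,-2 \right)} = \left(5 - 1\right) 3 \left(-2\right) = 4 \left(-6\right) = -24$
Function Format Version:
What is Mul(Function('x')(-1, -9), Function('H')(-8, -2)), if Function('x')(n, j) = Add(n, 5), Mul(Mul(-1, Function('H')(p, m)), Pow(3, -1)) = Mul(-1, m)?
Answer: -24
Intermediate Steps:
Function('H')(p, m) = Mul(3, m) (Function('H')(p, m) = Mul(-3, Mul(-1, m)) = Mul(3, m))
Function('x')(n, j) = Add(5, n)
Mul(Function('x')(-1, -9), Function('H')(-8, -2)) = Mul(Add(5, -1), Mul(3, -2)) = Mul(4, -6) = -24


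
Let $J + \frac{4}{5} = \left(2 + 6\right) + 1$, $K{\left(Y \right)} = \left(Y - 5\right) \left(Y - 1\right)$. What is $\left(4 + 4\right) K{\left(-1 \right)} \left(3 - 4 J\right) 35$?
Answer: $-100128$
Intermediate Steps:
$K{\left(Y \right)} = \left(-1 + Y\right) \left(-5 + Y\right)$ ($K{\left(Y \right)} = \left(-5 + Y\right) \left(-1 + Y\right) = \left(-1 + Y\right) \left(-5 + Y\right)$)
$J = \frac{41}{5}$ ($J = - \frac{4}{5} + \left(\left(2 + 6\right) + 1\right) = - \frac{4}{5} + \left(8 + 1\right) = - \frac{4}{5} + 9 = \frac{41}{5} \approx 8.2$)
$\left(4 + 4\right) K{\left(-1 \right)} \left(3 - 4 J\right) 35 = \left(4 + 4\right) \left(5 + \left(-1\right)^{2} - -6\right) \left(3 - \frac{164}{5}\right) 35 = 8 \left(5 + 1 + 6\right) \left(3 - \frac{164}{5}\right) 35 = 8 \cdot 12 \left(- \frac{149}{5}\right) 35 = 96 \left(- \frac{149}{5}\right) 35 = \left(- \frac{14304}{5}\right) 35 = -100128$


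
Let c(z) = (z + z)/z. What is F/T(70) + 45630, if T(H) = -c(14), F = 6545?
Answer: 84715/2 ≈ 42358.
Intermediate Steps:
c(z) = 2 (c(z) = (2*z)/z = 2)
T(H) = -2 (T(H) = -1*2 = -2)
F/T(70) + 45630 = 6545/(-2) + 45630 = 6545*(-1/2) + 45630 = -6545/2 + 45630 = 84715/2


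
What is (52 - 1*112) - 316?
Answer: -376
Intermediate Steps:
(52 - 1*112) - 316 = (52 - 112) - 316 = -60 - 316 = -376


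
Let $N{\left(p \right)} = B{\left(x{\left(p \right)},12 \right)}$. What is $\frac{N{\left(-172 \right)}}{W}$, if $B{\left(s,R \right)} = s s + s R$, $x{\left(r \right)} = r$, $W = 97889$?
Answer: $\frac{27520}{97889} \approx 0.28113$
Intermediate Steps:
$B{\left(s,R \right)} = s^{2} + R s$
$N{\left(p \right)} = p \left(12 + p\right)$
$\frac{N{\left(-172 \right)}}{W} = \frac{\left(-172\right) \left(12 - 172\right)}{97889} = \left(-172\right) \left(-160\right) \frac{1}{97889} = 27520 \cdot \frac{1}{97889} = \frac{27520}{97889}$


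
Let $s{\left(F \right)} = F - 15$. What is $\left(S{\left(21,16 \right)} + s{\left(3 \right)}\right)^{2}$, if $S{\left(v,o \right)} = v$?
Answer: $81$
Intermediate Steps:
$s{\left(F \right)} = -15 + F$
$\left(S{\left(21,16 \right)} + s{\left(3 \right)}\right)^{2} = \left(21 + \left(-15 + 3\right)\right)^{2} = \left(21 - 12\right)^{2} = 9^{2} = 81$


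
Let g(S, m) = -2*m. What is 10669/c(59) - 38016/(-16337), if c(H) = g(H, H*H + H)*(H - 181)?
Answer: 33010999613/14111247120 ≈ 2.3393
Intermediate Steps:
c(H) = (-181 + H)*(-2*H - 2*H²) (c(H) = (-2*(H*H + H))*(H - 181) = (-2*(H² + H))*(-181 + H) = (-2*(H + H²))*(-181 + H) = (-2*H - 2*H²)*(-181 + H) = (-181 + H)*(-2*H - 2*H²))
10669/c(59) - 38016/(-16337) = 10669/((-2*59*(1 + 59)*(-181 + 59))) - 38016/(-16337) = 10669/((-2*59*60*(-122))) - 38016*(-1/16337) = 10669/863760 + 38016/16337 = 33010999613/14111247120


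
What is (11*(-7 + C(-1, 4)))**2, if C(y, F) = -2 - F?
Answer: 20449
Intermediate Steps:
(11*(-7 + C(-1, 4)))**2 = (11*(-7 + (-2 - 1*4)))**2 = (11*(-7 + (-2 - 4)))**2 = (11*(-7 - 6))**2 = (11*(-13))**2 = (-143)**2 = 20449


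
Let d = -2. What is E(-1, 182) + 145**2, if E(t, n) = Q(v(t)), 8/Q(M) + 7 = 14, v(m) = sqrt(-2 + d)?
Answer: 147183/7 ≈ 21026.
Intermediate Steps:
v(m) = 2*I (v(m) = sqrt(-2 - 2) = sqrt(-4) = 2*I)
Q(M) = 8/7 (Q(M) = 8/(-7 + 14) = 8/7)
E(t, n) = 8/7
E(-1, 182) + 145**2 = 8/7 + 145**2 = 8/7 + 21025 = 147183/7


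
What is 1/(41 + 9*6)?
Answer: 1/95 ≈ 0.010526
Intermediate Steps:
1/(41 + 9*6) = 1/(41 + 54) = 1/95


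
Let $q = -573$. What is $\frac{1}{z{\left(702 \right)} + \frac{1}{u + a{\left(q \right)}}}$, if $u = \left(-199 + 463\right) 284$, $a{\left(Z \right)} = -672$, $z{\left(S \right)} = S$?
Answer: $\frac{74304}{52161409} \approx 0.0014245$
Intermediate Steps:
$u = 74976$ ($u = 264 \cdot 284 = 74976$)
$\frac{1}{z{\left(702 \right)} + \frac{1}{u + a{\left(q \right)}}} = \frac{1}{702 + \frac{1}{74976 - 672}} = \frac{1}{702 + \frac{1}{74304}} = \frac{1}{\frac{52161409}{74304}} = \frac{74304}{52161409}$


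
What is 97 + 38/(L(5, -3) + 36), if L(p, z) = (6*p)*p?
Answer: 9040/93 ≈ 97.204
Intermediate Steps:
L(p, z) = 6*p²
97 + 38/(L(5, -3) + 36) = 97 + 38/(6*5² + 36) = 97 + 38/(6*25 + 36) = 97 + 38/(150 + 36) = 97 + 38/186 = 97 + 38*(1/186) = 97 + 19/93 = 9040/93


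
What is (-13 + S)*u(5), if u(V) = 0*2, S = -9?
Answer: 0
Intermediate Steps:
u(V) = 0
(-13 + S)*u(5) = (-13 - 9)*0 = -22*0 = 0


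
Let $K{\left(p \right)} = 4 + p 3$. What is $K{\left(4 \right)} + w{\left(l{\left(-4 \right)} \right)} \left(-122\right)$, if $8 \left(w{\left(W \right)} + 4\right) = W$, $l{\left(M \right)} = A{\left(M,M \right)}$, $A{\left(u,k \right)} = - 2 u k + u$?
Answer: $1053$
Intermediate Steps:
$A{\left(u,k \right)} = u - 2 k u$ ($A{\left(u,k \right)} = - 2 k u + u = u - 2 k u$)
$l{\left(M \right)} = M \left(1 - 2 M\right)$
$w{\left(W \right)} = -4 + \frac{W}{8}$
$K{\left(p \right)} = 4 + 3 p$
$K{\left(4 \right)} + w{\left(l{\left(-4 \right)} \right)} \left(-122\right) = \left(4 + 3 \cdot 4\right) + \left(-4 + \frac{\left(-4\right) \left(1 - -8\right)}{8}\right) \left(-122\right) = \left(4 + 12\right) + \left(-4 + \frac{\left(-4\right) \left(1 + 8\right)}{8}\right) \left(-122\right) = 16 + \left(-4 + \frac{\left(-4\right) 9}{8}\right) \left(-122\right) = 16 + \left(-4 + \frac{1}{8} \left(-36\right)\right) \left(-122\right) = 16 + \left(-4 - \frac{9}{2}\right) \left(-122\right) = 16 - -1037 = 16 + 1037 = 1053$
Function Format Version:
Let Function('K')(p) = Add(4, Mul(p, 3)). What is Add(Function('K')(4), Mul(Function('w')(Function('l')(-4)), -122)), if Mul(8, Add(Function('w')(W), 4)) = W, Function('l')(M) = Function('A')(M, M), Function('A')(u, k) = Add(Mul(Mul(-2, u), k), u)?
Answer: 1053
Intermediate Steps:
Function('A')(u, k) = Add(u, Mul(-2, k, u)) (Function('A')(u, k) = Add(Mul(-2, k, u), u) = Add(u, Mul(-2, k, u)))
Function('l')(M) = Mul(M, Add(1, Mul(-2, M)))
Function('w')(W) = Add(-4, Mul(Rational(1, 8), W))
Function('K')(p) = Add(4, Mul(3, p))
Add(Function('K')(4), Mul(Function('w')(Function('l')(-4)), -122)) = Add(Add(4, Mul(3, 4)), Mul(Add(-4, Mul(Rational(1, 8), Mul(-4, Add(1, Mul(-2, -4))))), -122)) = Add(Add(4, 12), Mul(Add(-4, Mul(Rational(1, 8), Mul(-4, Add(1, 8)))), -122)) = Add(16, Mul(Add(-4, Mul(Rational(1, 8), Mul(-4, 9))), -122)) = Add(16, Mul(Add(-4, Mul(Rational(1, 8), -36)), -122)) = Add(16, Mul(Add(-4, Rational(-9, 2)), -122)) = Add(16, Mul(Rational(-17, 2), -122)) = Add(16, 1037) = 1053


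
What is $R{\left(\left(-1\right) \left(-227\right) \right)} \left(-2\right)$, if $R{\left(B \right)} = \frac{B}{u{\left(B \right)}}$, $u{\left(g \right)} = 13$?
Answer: $- \frac{454}{13} \approx -34.923$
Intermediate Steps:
$R{\left(B \right)} = \frac{B}{13}$
$R{\left(\left(-1\right) \left(-227\right) \right)} \left(-2\right) = \frac{\left(-1\right) \left(-227\right)}{13} \left(-2\right) = \frac{1}{13} \cdot 227 \left(-2\right) = \frac{227}{13} \left(-2\right) = - \frac{454}{13}$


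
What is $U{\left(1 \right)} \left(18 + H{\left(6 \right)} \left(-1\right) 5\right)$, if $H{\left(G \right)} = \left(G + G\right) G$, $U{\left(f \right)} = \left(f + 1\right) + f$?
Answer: $-1026$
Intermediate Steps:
$U{\left(f \right)} = 1 + 2 f$ ($U{\left(f \right)} = \left(1 + f\right) + f = 1 + 2 f$)
$H{\left(G \right)} = 2 G^{2}$ ($H{\left(G \right)} = 2 G G = 2 G^{2}$)
$U{\left(1 \right)} \left(18 + H{\left(6 \right)} \left(-1\right) 5\right) = \left(1 + 2 \cdot 1\right) \left(18 + 2 \cdot 6^{2} \left(-1\right) 5\right) = \left(1 + 2\right) \left(18 + 2 \cdot 36 \left(-1\right) 5\right) = 3 \left(18 + 72 \left(-1\right) 5\right) = 3 \left(18 - 360\right) = 3 \left(-342\right) = -1026$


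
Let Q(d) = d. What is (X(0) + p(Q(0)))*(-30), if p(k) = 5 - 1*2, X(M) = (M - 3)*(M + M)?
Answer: -90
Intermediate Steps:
X(M) = 2*M*(-3 + M) (X(M) = (-3 + M)*(2*M) = 2*M*(-3 + M))
p(k) = 3 (p(k) = 5 - 2 = 3)
(X(0) + p(Q(0)))*(-30) = (2*0*(-3 + 0) + 3)*(-30) = (2*0*(-3) + 3)*(-30) = (0 + 3)*(-30) = 3*(-30) = -90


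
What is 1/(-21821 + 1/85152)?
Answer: -85152/1858101791 ≈ -4.5827e-5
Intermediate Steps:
1/(-21821 + 1/85152) = 1/(-1858101791/85152) = -85152/1858101791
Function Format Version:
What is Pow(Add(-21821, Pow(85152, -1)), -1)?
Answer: Rational(-85152, 1858101791) ≈ -4.5827e-5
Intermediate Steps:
Pow(Add(-21821, Pow(85152, -1)), -1) = Pow(Add(-21821, Rational(1, 85152)), -1) = Pow(Rational(-1858101791, 85152), -1) = Rational(-85152, 1858101791)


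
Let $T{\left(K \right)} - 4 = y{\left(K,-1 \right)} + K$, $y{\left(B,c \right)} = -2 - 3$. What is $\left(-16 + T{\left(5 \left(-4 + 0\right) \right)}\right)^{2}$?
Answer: $1369$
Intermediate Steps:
$y{\left(B,c \right)} = -5$
$T{\left(K \right)} = -1 + K$ ($T{\left(K \right)} = 4 + \left(-5 + K\right) = -1 + K$)
$\left(-16 + T{\left(5 \left(-4 + 0\right) \right)}\right)^{2} = \left(-16 + \left(-1 + 5 \left(-4 + 0\right)\right)\right)^{2} = \left(-16 + \left(-1 + 5 \left(-4\right)\right)\right)^{2} = \left(-16 - 21\right)^{2} = \left(-37\right)^{2} = 1369$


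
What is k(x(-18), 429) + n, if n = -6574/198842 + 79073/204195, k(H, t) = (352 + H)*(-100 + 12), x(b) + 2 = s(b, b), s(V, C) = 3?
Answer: -630631494967312/20301271095 ≈ -31064.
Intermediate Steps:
x(b) = 1 (x(b) = -2 + 3 = 1)
k(H, t) = -30976 - 88*H (k(H, t) = (352 + H)*(-88) = -30976 - 88*H)
n = 7190327768/20301271095 (n = -6574*1/198842 + 79073*(1/204195) = -3287/99421 + 79073/204195 = 7190327768/20301271095 ≈ 0.35418)
k(x(-18), 429) + n = (-30976 - 88*1) + 7190327768/20301271095 = (-30976 - 88) + 7190327768/20301271095 = -31064 + 7190327768/20301271095 = -630631494967312/20301271095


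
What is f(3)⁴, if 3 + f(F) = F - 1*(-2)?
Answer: 16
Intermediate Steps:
f(F) = -1 + F (f(F) = -3 + (F - 1*(-2)) = -3 + (F + 2) = -3 + (2 + F) = -1 + F)
f(3)⁴ = (-1 + 3)⁴ = 2⁴ = 16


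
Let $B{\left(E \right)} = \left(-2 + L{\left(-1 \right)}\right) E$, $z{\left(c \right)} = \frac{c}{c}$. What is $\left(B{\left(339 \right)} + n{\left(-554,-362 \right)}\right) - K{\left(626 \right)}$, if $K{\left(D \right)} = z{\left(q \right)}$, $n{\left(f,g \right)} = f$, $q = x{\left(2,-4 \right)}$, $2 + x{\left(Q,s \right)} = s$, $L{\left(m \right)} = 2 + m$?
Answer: $-894$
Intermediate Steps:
$x{\left(Q,s \right)} = -2 + s$
$q = -6$ ($q = -2 - 4 = -6$)
$z{\left(c \right)} = 1$
$B{\left(E \right)} = - E$ ($B{\left(E \right)} = \left(-2 + \left(2 - 1\right)\right) E = \left(-2 + 1\right) E = - E$)
$K{\left(D \right)} = 1$
$\left(B{\left(339 \right)} + n{\left(-554,-362 \right)}\right) - K{\left(626 \right)} = \left(\left(-1\right) 339 - 554\right) - 1 = \left(-339 - 554\right) - 1 = -893 - 1 = -894$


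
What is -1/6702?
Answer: -1/6702 ≈ -0.00014921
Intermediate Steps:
-1/6702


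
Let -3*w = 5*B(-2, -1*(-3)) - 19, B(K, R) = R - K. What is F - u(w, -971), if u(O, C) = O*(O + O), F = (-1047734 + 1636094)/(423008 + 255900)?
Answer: -1210726/169727 ≈ -7.1334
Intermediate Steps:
F = 147090/169727 (F = 588360/678908 = 588360*(1/678908) = 147090/169727 ≈ 0.86663)
w = -2 (w = -(5*(-1*(-3) - 1*(-2)) - 19)/3 = -(5*(3 + 2) - 19)/3 = -(5*5 - 19)/3 = -(25 - 19)/3 = -⅓*6 = -2)
u(O, C) = 2*O² (u(O, C) = O*(2*O) = 2*O²)
F - u(w, -971) = 147090/169727 - 2*(-2)² = 147090/169727 - 2*4 = 147090/169727 - 1*8 = 147090/169727 - 8 = -1210726/169727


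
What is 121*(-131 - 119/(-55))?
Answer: -77946/5 ≈ -15589.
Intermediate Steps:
121*(-131 - 119/(-55)) = 121*(-131 - 119*(-1/55)) = 121*(-131 + 119/55) = 121*(-7086/55) = -77946/5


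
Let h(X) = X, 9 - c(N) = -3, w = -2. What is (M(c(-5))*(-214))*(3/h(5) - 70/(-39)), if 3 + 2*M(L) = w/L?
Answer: 949411/1170 ≈ 811.46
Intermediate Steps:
c(N) = 12 (c(N) = 9 - 1*(-3) = 9 + 3 = 12)
M(L) = -3/2 - 1/L (M(L) = -3/2 + (-2/L)/2 = -3/2 - 1/L)
(M(c(-5))*(-214))*(3/h(5) - 70/(-39)) = ((-3/2 - 1/12)*(-214))*(3/5 - 70/(-39)) = ((-3/2 - 1*1/12)*(-214))*(3*(1/5) - 70*(-1/39)) = ((-3/2 - 1/12)*(-214))*(3/5 + 70/39) = -19/12*(-214)*(467/195) = (2033/6)*(467/195) = 949411/1170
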